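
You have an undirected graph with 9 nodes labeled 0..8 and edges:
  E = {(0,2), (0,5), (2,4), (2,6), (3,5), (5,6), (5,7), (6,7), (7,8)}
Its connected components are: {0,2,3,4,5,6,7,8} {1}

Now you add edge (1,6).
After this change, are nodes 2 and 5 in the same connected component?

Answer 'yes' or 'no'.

Answer: yes

Derivation:
Initial components: {0,2,3,4,5,6,7,8} {1}
Adding edge (1,6): merges {1} and {0,2,3,4,5,6,7,8}.
New components: {0,1,2,3,4,5,6,7,8}
Are 2 and 5 in the same component? yes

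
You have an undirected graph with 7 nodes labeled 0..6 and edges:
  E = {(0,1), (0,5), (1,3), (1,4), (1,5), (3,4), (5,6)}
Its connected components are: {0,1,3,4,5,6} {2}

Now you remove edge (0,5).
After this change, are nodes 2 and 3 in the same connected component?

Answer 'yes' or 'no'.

Initial components: {0,1,3,4,5,6} {2}
Removing edge (0,5): not a bridge — component count unchanged at 2.
New components: {0,1,3,4,5,6} {2}
Are 2 and 3 in the same component? no

Answer: no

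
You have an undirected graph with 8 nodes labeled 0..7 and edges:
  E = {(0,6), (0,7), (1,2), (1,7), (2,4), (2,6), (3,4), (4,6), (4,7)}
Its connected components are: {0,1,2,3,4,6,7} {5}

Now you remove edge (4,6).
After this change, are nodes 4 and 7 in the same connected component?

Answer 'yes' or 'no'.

Initial components: {0,1,2,3,4,6,7} {5}
Removing edge (4,6): not a bridge — component count unchanged at 2.
New components: {0,1,2,3,4,6,7} {5}
Are 4 and 7 in the same component? yes

Answer: yes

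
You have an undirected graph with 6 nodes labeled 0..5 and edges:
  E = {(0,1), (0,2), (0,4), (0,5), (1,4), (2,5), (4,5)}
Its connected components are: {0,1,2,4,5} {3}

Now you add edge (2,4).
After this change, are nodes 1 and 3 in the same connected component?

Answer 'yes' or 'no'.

Initial components: {0,1,2,4,5} {3}
Adding edge (2,4): both already in same component {0,1,2,4,5}. No change.
New components: {0,1,2,4,5} {3}
Are 1 and 3 in the same component? no

Answer: no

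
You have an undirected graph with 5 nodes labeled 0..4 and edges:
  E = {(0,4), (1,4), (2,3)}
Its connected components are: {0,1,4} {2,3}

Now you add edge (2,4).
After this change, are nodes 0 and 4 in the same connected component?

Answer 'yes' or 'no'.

Answer: yes

Derivation:
Initial components: {0,1,4} {2,3}
Adding edge (2,4): merges {2,3} and {0,1,4}.
New components: {0,1,2,3,4}
Are 0 and 4 in the same component? yes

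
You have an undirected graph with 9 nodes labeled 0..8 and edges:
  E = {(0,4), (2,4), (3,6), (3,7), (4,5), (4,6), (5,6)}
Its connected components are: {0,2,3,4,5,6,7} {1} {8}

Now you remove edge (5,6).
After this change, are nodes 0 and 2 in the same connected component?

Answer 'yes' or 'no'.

Initial components: {0,2,3,4,5,6,7} {1} {8}
Removing edge (5,6): not a bridge — component count unchanged at 3.
New components: {0,2,3,4,5,6,7} {1} {8}
Are 0 and 2 in the same component? yes

Answer: yes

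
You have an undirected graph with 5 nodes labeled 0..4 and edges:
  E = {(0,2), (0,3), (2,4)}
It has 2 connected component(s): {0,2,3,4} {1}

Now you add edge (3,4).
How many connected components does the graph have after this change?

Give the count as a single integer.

Initial component count: 2
Add (3,4): endpoints already in same component. Count unchanged: 2.
New component count: 2

Answer: 2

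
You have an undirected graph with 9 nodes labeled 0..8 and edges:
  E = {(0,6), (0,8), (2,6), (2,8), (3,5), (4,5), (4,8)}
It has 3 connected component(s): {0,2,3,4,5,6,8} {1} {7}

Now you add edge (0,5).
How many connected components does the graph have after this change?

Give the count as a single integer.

Answer: 3

Derivation:
Initial component count: 3
Add (0,5): endpoints already in same component. Count unchanged: 3.
New component count: 3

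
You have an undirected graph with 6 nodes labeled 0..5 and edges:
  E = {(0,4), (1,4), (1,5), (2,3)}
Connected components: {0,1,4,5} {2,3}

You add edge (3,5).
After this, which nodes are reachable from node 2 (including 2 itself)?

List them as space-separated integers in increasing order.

Answer: 0 1 2 3 4 5

Derivation:
Before: nodes reachable from 2: {2,3}
Adding (3,5): merges 2's component with another. Reachability grows.
After: nodes reachable from 2: {0,1,2,3,4,5}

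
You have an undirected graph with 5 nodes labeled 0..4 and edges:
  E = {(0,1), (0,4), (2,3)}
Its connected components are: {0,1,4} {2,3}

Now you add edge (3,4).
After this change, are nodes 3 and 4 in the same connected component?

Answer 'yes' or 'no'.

Initial components: {0,1,4} {2,3}
Adding edge (3,4): merges {2,3} and {0,1,4}.
New components: {0,1,2,3,4}
Are 3 and 4 in the same component? yes

Answer: yes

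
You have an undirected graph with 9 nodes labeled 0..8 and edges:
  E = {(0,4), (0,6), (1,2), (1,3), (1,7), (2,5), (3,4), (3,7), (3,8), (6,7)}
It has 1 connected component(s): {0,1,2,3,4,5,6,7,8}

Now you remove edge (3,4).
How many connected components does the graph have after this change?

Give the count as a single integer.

Answer: 1

Derivation:
Initial component count: 1
Remove (3,4): not a bridge. Count unchanged: 1.
  After removal, components: {0,1,2,3,4,5,6,7,8}
New component count: 1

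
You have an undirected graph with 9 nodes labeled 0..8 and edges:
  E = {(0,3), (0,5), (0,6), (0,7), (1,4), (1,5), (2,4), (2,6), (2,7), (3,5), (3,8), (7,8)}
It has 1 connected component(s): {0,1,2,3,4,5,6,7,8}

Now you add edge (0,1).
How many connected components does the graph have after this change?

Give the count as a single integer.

Initial component count: 1
Add (0,1): endpoints already in same component. Count unchanged: 1.
New component count: 1

Answer: 1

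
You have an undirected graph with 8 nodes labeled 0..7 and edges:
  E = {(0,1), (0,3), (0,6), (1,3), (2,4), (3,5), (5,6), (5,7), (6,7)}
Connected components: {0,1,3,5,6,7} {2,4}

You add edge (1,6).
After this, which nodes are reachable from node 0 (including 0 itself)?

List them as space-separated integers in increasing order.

Before: nodes reachable from 0: {0,1,3,5,6,7}
Adding (1,6): both endpoints already in same component. Reachability from 0 unchanged.
After: nodes reachable from 0: {0,1,3,5,6,7}

Answer: 0 1 3 5 6 7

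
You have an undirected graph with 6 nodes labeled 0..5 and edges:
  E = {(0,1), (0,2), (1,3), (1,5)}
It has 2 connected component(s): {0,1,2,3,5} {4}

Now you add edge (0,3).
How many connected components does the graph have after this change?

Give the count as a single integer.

Answer: 2

Derivation:
Initial component count: 2
Add (0,3): endpoints already in same component. Count unchanged: 2.
New component count: 2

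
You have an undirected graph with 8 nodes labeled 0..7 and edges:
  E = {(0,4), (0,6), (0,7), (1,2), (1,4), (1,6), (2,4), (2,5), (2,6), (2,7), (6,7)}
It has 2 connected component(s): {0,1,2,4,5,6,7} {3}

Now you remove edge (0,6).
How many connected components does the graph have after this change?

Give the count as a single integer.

Initial component count: 2
Remove (0,6): not a bridge. Count unchanged: 2.
  After removal, components: {0,1,2,4,5,6,7} {3}
New component count: 2

Answer: 2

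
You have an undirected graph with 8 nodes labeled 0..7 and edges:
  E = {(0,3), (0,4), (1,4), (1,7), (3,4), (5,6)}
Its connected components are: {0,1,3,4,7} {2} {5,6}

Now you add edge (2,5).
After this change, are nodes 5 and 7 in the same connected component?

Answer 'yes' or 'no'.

Initial components: {0,1,3,4,7} {2} {5,6}
Adding edge (2,5): merges {2} and {5,6}.
New components: {0,1,3,4,7} {2,5,6}
Are 5 and 7 in the same component? no

Answer: no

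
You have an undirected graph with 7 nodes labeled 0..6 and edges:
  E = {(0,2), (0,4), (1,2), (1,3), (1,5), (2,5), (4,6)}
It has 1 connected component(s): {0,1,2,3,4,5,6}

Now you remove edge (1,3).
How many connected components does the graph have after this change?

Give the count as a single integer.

Answer: 2

Derivation:
Initial component count: 1
Remove (1,3): it was a bridge. Count increases: 1 -> 2.
  After removal, components: {0,1,2,4,5,6} {3}
New component count: 2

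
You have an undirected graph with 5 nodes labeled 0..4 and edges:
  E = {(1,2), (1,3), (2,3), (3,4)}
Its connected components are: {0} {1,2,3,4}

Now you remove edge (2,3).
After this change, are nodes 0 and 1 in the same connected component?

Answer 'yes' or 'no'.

Initial components: {0} {1,2,3,4}
Removing edge (2,3): not a bridge — component count unchanged at 2.
New components: {0} {1,2,3,4}
Are 0 and 1 in the same component? no

Answer: no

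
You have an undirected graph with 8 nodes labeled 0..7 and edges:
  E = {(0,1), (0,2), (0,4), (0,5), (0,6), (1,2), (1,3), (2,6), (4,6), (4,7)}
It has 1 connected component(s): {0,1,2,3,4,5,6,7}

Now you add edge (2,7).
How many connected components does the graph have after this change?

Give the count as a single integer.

Answer: 1

Derivation:
Initial component count: 1
Add (2,7): endpoints already in same component. Count unchanged: 1.
New component count: 1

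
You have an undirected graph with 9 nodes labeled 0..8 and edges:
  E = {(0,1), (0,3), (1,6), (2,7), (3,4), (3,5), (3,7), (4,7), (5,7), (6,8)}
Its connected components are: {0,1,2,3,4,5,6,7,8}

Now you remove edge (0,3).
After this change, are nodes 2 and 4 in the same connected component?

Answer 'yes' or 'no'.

Answer: yes

Derivation:
Initial components: {0,1,2,3,4,5,6,7,8}
Removing edge (0,3): it was a bridge — component count 1 -> 2.
New components: {0,1,6,8} {2,3,4,5,7}
Are 2 and 4 in the same component? yes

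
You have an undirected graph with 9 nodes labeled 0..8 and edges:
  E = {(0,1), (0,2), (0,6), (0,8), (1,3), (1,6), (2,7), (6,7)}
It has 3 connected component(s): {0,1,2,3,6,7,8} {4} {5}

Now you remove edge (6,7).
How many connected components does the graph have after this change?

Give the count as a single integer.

Initial component count: 3
Remove (6,7): not a bridge. Count unchanged: 3.
  After removal, components: {0,1,2,3,6,7,8} {4} {5}
New component count: 3

Answer: 3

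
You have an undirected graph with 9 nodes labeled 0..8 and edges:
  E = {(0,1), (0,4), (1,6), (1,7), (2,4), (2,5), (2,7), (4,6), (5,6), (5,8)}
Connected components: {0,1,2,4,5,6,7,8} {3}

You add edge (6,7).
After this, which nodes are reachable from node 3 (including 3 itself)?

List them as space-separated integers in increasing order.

Before: nodes reachable from 3: {3}
Adding (6,7): both endpoints already in same component. Reachability from 3 unchanged.
After: nodes reachable from 3: {3}

Answer: 3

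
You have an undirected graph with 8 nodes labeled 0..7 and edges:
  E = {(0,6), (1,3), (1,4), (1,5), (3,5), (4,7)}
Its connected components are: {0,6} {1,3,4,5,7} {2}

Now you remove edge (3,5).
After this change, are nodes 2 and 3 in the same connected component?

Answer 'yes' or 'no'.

Answer: no

Derivation:
Initial components: {0,6} {1,3,4,5,7} {2}
Removing edge (3,5): not a bridge — component count unchanged at 3.
New components: {0,6} {1,3,4,5,7} {2}
Are 2 and 3 in the same component? no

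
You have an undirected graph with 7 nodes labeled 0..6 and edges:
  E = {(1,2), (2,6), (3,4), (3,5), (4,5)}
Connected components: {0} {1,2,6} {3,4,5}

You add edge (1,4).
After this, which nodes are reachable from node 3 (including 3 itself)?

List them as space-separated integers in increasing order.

Before: nodes reachable from 3: {3,4,5}
Adding (1,4): merges 3's component with another. Reachability grows.
After: nodes reachable from 3: {1,2,3,4,5,6}

Answer: 1 2 3 4 5 6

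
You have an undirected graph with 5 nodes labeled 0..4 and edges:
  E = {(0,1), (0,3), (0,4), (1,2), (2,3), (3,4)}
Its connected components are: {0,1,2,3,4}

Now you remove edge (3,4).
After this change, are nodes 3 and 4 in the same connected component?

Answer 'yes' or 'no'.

Answer: yes

Derivation:
Initial components: {0,1,2,3,4}
Removing edge (3,4): not a bridge — component count unchanged at 1.
New components: {0,1,2,3,4}
Are 3 and 4 in the same component? yes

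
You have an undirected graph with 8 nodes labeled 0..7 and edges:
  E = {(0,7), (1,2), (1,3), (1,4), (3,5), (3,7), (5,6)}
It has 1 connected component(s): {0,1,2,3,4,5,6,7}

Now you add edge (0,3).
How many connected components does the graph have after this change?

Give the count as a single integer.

Initial component count: 1
Add (0,3): endpoints already in same component. Count unchanged: 1.
New component count: 1

Answer: 1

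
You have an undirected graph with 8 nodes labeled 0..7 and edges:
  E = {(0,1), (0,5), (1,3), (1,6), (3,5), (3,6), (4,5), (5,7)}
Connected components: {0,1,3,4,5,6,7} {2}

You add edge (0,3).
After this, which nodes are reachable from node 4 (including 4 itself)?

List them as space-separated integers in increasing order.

Answer: 0 1 3 4 5 6 7

Derivation:
Before: nodes reachable from 4: {0,1,3,4,5,6,7}
Adding (0,3): both endpoints already in same component. Reachability from 4 unchanged.
After: nodes reachable from 4: {0,1,3,4,5,6,7}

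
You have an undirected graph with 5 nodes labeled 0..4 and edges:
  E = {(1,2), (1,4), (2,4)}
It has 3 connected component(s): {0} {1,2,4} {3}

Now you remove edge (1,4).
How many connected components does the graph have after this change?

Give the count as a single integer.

Answer: 3

Derivation:
Initial component count: 3
Remove (1,4): not a bridge. Count unchanged: 3.
  After removal, components: {0} {1,2,4} {3}
New component count: 3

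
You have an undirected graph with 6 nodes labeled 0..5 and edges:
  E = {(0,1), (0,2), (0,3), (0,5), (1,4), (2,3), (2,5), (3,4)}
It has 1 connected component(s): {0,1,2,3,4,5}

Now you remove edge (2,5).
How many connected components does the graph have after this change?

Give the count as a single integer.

Answer: 1

Derivation:
Initial component count: 1
Remove (2,5): not a bridge. Count unchanged: 1.
  After removal, components: {0,1,2,3,4,5}
New component count: 1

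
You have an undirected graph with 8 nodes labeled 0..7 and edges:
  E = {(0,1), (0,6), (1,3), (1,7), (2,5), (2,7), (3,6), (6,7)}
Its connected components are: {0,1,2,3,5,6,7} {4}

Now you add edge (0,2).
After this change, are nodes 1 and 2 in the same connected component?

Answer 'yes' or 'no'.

Answer: yes

Derivation:
Initial components: {0,1,2,3,5,6,7} {4}
Adding edge (0,2): both already in same component {0,1,2,3,5,6,7}. No change.
New components: {0,1,2,3,5,6,7} {4}
Are 1 and 2 in the same component? yes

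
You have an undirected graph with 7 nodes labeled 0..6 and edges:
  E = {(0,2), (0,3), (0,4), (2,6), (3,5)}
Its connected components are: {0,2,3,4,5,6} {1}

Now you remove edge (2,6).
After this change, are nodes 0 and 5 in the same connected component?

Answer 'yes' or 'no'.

Initial components: {0,2,3,4,5,6} {1}
Removing edge (2,6): it was a bridge — component count 2 -> 3.
New components: {0,2,3,4,5} {1} {6}
Are 0 and 5 in the same component? yes

Answer: yes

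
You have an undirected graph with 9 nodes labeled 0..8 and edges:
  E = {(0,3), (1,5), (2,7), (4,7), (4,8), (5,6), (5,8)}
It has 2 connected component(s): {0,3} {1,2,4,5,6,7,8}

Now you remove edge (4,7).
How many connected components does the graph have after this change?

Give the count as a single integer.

Answer: 3

Derivation:
Initial component count: 2
Remove (4,7): it was a bridge. Count increases: 2 -> 3.
  After removal, components: {0,3} {1,4,5,6,8} {2,7}
New component count: 3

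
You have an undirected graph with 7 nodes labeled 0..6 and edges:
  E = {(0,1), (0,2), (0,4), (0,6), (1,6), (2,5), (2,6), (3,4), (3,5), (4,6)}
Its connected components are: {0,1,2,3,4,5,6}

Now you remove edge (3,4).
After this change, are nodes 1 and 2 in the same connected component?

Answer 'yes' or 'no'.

Answer: yes

Derivation:
Initial components: {0,1,2,3,4,5,6}
Removing edge (3,4): not a bridge — component count unchanged at 1.
New components: {0,1,2,3,4,5,6}
Are 1 and 2 in the same component? yes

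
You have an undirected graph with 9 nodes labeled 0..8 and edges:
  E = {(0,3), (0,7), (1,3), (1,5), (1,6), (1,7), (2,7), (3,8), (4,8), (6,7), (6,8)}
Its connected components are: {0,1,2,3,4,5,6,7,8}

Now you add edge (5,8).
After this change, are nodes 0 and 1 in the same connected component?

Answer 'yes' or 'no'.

Answer: yes

Derivation:
Initial components: {0,1,2,3,4,5,6,7,8}
Adding edge (5,8): both already in same component {0,1,2,3,4,5,6,7,8}. No change.
New components: {0,1,2,3,4,5,6,7,8}
Are 0 and 1 in the same component? yes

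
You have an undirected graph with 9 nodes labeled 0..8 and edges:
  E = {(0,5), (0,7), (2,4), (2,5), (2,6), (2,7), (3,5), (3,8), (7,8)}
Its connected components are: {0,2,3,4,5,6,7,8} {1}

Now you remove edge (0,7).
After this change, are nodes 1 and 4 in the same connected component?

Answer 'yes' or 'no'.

Answer: no

Derivation:
Initial components: {0,2,3,4,5,6,7,8} {1}
Removing edge (0,7): not a bridge — component count unchanged at 2.
New components: {0,2,3,4,5,6,7,8} {1}
Are 1 and 4 in the same component? no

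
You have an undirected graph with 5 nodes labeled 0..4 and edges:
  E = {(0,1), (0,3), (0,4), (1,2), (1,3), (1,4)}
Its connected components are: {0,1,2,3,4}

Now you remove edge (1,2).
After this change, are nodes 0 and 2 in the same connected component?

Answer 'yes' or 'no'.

Initial components: {0,1,2,3,4}
Removing edge (1,2): it was a bridge — component count 1 -> 2.
New components: {0,1,3,4} {2}
Are 0 and 2 in the same component? no

Answer: no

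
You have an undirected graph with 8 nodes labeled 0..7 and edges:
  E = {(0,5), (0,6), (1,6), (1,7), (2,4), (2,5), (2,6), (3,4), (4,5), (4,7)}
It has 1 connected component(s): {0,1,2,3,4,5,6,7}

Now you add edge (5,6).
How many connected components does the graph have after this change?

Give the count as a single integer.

Answer: 1

Derivation:
Initial component count: 1
Add (5,6): endpoints already in same component. Count unchanged: 1.
New component count: 1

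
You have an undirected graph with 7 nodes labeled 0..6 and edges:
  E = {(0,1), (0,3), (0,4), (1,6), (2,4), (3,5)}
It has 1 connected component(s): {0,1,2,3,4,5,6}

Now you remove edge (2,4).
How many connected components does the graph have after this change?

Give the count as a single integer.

Answer: 2

Derivation:
Initial component count: 1
Remove (2,4): it was a bridge. Count increases: 1 -> 2.
  After removal, components: {0,1,3,4,5,6} {2}
New component count: 2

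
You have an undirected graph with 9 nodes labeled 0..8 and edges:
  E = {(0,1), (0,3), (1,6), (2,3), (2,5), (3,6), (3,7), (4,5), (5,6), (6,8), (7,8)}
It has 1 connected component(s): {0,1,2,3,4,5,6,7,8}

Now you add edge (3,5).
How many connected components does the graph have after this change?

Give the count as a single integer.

Answer: 1

Derivation:
Initial component count: 1
Add (3,5): endpoints already in same component. Count unchanged: 1.
New component count: 1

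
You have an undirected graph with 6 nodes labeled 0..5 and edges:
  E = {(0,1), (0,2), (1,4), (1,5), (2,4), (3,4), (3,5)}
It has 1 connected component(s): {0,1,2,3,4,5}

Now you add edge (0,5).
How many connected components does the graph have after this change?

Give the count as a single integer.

Answer: 1

Derivation:
Initial component count: 1
Add (0,5): endpoints already in same component. Count unchanged: 1.
New component count: 1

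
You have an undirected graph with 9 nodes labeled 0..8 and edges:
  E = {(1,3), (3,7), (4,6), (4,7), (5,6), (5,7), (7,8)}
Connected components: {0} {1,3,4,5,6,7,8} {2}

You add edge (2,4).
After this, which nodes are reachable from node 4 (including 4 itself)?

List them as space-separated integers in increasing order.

Answer: 1 2 3 4 5 6 7 8

Derivation:
Before: nodes reachable from 4: {1,3,4,5,6,7,8}
Adding (2,4): merges 4's component with another. Reachability grows.
After: nodes reachable from 4: {1,2,3,4,5,6,7,8}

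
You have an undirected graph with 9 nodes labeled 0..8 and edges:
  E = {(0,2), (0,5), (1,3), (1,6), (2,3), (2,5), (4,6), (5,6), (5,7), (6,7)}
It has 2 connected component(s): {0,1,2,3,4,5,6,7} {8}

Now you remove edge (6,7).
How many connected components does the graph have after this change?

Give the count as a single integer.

Initial component count: 2
Remove (6,7): not a bridge. Count unchanged: 2.
  After removal, components: {0,1,2,3,4,5,6,7} {8}
New component count: 2

Answer: 2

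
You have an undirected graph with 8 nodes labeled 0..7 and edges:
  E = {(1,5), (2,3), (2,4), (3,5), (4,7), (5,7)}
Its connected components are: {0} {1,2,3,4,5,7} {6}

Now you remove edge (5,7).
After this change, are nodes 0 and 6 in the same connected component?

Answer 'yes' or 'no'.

Answer: no

Derivation:
Initial components: {0} {1,2,3,4,5,7} {6}
Removing edge (5,7): not a bridge — component count unchanged at 3.
New components: {0} {1,2,3,4,5,7} {6}
Are 0 and 6 in the same component? no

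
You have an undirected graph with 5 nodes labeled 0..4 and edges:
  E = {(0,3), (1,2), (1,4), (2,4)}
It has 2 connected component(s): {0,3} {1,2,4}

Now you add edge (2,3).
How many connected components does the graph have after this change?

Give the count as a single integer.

Answer: 1

Derivation:
Initial component count: 2
Add (2,3): merges two components. Count decreases: 2 -> 1.
New component count: 1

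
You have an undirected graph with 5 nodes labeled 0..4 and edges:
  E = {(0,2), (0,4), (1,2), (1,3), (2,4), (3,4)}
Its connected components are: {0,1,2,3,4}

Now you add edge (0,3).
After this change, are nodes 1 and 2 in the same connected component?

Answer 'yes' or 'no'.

Initial components: {0,1,2,3,4}
Adding edge (0,3): both already in same component {0,1,2,3,4}. No change.
New components: {0,1,2,3,4}
Are 1 and 2 in the same component? yes

Answer: yes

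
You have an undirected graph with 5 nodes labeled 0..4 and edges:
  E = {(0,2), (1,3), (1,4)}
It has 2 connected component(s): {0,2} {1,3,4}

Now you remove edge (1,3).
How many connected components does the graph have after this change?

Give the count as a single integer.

Initial component count: 2
Remove (1,3): it was a bridge. Count increases: 2 -> 3.
  After removal, components: {0,2} {1,4} {3}
New component count: 3

Answer: 3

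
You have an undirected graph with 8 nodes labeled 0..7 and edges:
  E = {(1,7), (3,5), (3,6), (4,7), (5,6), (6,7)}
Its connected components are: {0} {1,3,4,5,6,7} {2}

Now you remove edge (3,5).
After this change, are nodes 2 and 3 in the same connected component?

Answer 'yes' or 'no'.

Answer: no

Derivation:
Initial components: {0} {1,3,4,5,6,7} {2}
Removing edge (3,5): not a bridge — component count unchanged at 3.
New components: {0} {1,3,4,5,6,7} {2}
Are 2 and 3 in the same component? no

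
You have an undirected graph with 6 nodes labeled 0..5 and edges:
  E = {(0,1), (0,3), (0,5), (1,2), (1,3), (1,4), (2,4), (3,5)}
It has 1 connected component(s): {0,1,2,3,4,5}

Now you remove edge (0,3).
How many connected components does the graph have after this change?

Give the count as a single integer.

Initial component count: 1
Remove (0,3): not a bridge. Count unchanged: 1.
  After removal, components: {0,1,2,3,4,5}
New component count: 1

Answer: 1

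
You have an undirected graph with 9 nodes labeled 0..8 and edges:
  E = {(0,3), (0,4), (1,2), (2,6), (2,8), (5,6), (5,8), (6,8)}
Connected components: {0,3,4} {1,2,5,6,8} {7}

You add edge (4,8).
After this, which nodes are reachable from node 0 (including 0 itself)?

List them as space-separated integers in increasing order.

Before: nodes reachable from 0: {0,3,4}
Adding (4,8): merges 0's component with another. Reachability grows.
After: nodes reachable from 0: {0,1,2,3,4,5,6,8}

Answer: 0 1 2 3 4 5 6 8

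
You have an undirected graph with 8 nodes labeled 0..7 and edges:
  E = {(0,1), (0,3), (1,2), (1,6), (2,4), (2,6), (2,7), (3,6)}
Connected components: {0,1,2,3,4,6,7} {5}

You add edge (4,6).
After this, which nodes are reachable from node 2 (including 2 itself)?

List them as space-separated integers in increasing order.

Answer: 0 1 2 3 4 6 7

Derivation:
Before: nodes reachable from 2: {0,1,2,3,4,6,7}
Adding (4,6): both endpoints already in same component. Reachability from 2 unchanged.
After: nodes reachable from 2: {0,1,2,3,4,6,7}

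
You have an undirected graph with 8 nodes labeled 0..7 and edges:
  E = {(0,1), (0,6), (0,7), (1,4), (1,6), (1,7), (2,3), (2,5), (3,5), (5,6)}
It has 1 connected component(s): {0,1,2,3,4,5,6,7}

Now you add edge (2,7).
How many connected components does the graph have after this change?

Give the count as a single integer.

Answer: 1

Derivation:
Initial component count: 1
Add (2,7): endpoints already in same component. Count unchanged: 1.
New component count: 1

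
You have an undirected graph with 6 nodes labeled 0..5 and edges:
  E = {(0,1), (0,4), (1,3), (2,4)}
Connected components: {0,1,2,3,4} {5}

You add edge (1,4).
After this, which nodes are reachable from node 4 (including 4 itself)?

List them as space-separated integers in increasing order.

Answer: 0 1 2 3 4

Derivation:
Before: nodes reachable from 4: {0,1,2,3,4}
Adding (1,4): both endpoints already in same component. Reachability from 4 unchanged.
After: nodes reachable from 4: {0,1,2,3,4}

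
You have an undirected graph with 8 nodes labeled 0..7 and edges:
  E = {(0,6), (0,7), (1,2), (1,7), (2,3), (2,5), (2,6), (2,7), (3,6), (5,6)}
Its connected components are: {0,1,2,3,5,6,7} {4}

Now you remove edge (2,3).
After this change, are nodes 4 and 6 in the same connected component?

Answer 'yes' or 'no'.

Answer: no

Derivation:
Initial components: {0,1,2,3,5,6,7} {4}
Removing edge (2,3): not a bridge — component count unchanged at 2.
New components: {0,1,2,3,5,6,7} {4}
Are 4 and 6 in the same component? no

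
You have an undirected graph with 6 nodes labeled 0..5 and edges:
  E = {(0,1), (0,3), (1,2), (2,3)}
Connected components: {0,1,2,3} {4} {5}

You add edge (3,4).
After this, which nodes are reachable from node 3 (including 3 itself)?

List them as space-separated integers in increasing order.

Before: nodes reachable from 3: {0,1,2,3}
Adding (3,4): merges 3's component with another. Reachability grows.
After: nodes reachable from 3: {0,1,2,3,4}

Answer: 0 1 2 3 4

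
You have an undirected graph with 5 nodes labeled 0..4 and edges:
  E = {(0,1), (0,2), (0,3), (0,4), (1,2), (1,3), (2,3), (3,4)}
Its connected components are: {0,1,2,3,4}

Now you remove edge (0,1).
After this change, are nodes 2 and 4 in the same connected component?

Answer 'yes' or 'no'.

Initial components: {0,1,2,3,4}
Removing edge (0,1): not a bridge — component count unchanged at 1.
New components: {0,1,2,3,4}
Are 2 and 4 in the same component? yes

Answer: yes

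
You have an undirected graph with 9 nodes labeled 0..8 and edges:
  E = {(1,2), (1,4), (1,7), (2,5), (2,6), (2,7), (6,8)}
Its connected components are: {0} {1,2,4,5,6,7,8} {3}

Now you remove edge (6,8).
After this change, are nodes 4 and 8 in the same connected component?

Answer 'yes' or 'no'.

Answer: no

Derivation:
Initial components: {0} {1,2,4,5,6,7,8} {3}
Removing edge (6,8): it was a bridge — component count 3 -> 4.
New components: {0} {1,2,4,5,6,7} {3} {8}
Are 4 and 8 in the same component? no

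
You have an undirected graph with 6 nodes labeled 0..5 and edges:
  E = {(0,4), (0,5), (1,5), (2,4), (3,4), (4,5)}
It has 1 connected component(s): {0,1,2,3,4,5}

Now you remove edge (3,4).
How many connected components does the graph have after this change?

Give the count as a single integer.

Initial component count: 1
Remove (3,4): it was a bridge. Count increases: 1 -> 2.
  After removal, components: {0,1,2,4,5} {3}
New component count: 2

Answer: 2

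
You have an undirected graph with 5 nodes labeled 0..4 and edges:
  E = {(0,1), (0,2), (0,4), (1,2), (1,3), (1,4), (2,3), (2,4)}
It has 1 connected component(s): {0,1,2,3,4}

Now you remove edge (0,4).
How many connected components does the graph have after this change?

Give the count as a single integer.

Initial component count: 1
Remove (0,4): not a bridge. Count unchanged: 1.
  After removal, components: {0,1,2,3,4}
New component count: 1

Answer: 1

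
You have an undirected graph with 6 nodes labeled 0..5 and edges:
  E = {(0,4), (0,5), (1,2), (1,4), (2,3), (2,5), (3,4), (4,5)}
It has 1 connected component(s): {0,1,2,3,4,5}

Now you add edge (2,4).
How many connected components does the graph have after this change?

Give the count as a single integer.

Answer: 1

Derivation:
Initial component count: 1
Add (2,4): endpoints already in same component. Count unchanged: 1.
New component count: 1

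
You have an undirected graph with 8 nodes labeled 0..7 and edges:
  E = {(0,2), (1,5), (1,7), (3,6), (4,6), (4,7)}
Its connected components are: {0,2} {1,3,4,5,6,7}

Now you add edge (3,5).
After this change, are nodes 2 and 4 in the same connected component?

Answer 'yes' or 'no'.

Initial components: {0,2} {1,3,4,5,6,7}
Adding edge (3,5): both already in same component {1,3,4,5,6,7}. No change.
New components: {0,2} {1,3,4,5,6,7}
Are 2 and 4 in the same component? no

Answer: no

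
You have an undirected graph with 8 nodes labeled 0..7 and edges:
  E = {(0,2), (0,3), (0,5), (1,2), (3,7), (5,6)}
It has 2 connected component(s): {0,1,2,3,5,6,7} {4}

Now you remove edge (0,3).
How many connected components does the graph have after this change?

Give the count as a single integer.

Initial component count: 2
Remove (0,3): it was a bridge. Count increases: 2 -> 3.
  After removal, components: {0,1,2,5,6} {3,7} {4}
New component count: 3

Answer: 3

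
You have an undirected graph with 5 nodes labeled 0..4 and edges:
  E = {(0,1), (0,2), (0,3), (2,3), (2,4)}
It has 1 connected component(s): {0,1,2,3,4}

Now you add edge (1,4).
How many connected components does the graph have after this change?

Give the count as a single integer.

Answer: 1

Derivation:
Initial component count: 1
Add (1,4): endpoints already in same component. Count unchanged: 1.
New component count: 1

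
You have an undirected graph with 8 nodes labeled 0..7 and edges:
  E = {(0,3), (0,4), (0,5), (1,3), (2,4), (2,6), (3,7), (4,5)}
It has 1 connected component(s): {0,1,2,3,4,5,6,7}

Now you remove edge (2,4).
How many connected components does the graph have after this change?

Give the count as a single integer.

Initial component count: 1
Remove (2,4): it was a bridge. Count increases: 1 -> 2.
  After removal, components: {0,1,3,4,5,7} {2,6}
New component count: 2

Answer: 2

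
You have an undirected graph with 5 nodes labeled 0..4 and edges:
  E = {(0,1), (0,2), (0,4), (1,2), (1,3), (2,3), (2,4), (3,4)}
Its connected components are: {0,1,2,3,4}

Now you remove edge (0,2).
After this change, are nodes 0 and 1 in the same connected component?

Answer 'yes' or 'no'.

Initial components: {0,1,2,3,4}
Removing edge (0,2): not a bridge — component count unchanged at 1.
New components: {0,1,2,3,4}
Are 0 and 1 in the same component? yes

Answer: yes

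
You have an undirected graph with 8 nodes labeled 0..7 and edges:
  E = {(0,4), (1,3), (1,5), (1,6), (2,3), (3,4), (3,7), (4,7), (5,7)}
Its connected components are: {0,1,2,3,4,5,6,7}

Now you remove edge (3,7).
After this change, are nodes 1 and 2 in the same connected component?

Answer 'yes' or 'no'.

Initial components: {0,1,2,3,4,5,6,7}
Removing edge (3,7): not a bridge — component count unchanged at 1.
New components: {0,1,2,3,4,5,6,7}
Are 1 and 2 in the same component? yes

Answer: yes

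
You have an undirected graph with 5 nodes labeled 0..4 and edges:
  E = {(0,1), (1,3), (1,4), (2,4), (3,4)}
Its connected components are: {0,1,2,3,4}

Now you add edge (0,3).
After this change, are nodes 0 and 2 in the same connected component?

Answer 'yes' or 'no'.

Answer: yes

Derivation:
Initial components: {0,1,2,3,4}
Adding edge (0,3): both already in same component {0,1,2,3,4}. No change.
New components: {0,1,2,3,4}
Are 0 and 2 in the same component? yes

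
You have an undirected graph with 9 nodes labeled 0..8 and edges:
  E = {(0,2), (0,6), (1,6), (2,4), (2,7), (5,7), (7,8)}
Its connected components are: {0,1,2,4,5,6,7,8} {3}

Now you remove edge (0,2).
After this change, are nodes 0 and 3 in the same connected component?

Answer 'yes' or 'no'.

Initial components: {0,1,2,4,5,6,7,8} {3}
Removing edge (0,2): it was a bridge — component count 2 -> 3.
New components: {0,1,6} {2,4,5,7,8} {3}
Are 0 and 3 in the same component? no

Answer: no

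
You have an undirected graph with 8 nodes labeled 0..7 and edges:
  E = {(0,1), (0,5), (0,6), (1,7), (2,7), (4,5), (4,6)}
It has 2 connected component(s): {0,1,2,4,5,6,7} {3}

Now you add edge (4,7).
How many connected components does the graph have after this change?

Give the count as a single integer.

Answer: 2

Derivation:
Initial component count: 2
Add (4,7): endpoints already in same component. Count unchanged: 2.
New component count: 2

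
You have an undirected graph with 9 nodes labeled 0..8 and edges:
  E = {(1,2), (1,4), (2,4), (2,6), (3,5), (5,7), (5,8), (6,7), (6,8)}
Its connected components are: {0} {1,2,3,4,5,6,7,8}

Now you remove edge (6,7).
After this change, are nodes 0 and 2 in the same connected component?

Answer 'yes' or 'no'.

Answer: no

Derivation:
Initial components: {0} {1,2,3,4,5,6,7,8}
Removing edge (6,7): not a bridge — component count unchanged at 2.
New components: {0} {1,2,3,4,5,6,7,8}
Are 0 and 2 in the same component? no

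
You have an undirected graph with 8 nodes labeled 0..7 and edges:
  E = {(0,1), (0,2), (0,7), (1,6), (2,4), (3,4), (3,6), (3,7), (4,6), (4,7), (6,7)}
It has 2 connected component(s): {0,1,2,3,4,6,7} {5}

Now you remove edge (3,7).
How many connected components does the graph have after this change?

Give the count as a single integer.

Initial component count: 2
Remove (3,7): not a bridge. Count unchanged: 2.
  After removal, components: {0,1,2,3,4,6,7} {5}
New component count: 2

Answer: 2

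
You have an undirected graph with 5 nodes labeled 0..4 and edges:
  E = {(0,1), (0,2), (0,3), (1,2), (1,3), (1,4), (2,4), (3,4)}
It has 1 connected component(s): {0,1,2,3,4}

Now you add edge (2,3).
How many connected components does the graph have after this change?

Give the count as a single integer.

Answer: 1

Derivation:
Initial component count: 1
Add (2,3): endpoints already in same component. Count unchanged: 1.
New component count: 1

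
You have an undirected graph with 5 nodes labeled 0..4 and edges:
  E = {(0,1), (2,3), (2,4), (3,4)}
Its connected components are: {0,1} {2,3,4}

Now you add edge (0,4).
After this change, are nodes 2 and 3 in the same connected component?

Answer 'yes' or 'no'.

Initial components: {0,1} {2,3,4}
Adding edge (0,4): merges {0,1} and {2,3,4}.
New components: {0,1,2,3,4}
Are 2 and 3 in the same component? yes

Answer: yes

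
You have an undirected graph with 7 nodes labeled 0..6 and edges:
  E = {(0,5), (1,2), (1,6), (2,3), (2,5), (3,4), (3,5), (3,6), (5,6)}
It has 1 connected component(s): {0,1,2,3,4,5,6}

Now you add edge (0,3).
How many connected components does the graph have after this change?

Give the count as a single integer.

Answer: 1

Derivation:
Initial component count: 1
Add (0,3): endpoints already in same component. Count unchanged: 1.
New component count: 1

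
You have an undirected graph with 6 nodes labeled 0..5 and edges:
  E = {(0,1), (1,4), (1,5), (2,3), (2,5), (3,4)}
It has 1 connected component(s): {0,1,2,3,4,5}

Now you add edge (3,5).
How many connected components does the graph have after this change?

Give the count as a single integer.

Initial component count: 1
Add (3,5): endpoints already in same component. Count unchanged: 1.
New component count: 1

Answer: 1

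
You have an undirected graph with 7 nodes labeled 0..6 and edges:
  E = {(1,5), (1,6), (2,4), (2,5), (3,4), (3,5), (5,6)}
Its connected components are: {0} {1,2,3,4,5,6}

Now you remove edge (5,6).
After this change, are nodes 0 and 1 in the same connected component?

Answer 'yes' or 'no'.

Initial components: {0} {1,2,3,4,5,6}
Removing edge (5,6): not a bridge — component count unchanged at 2.
New components: {0} {1,2,3,4,5,6}
Are 0 and 1 in the same component? no

Answer: no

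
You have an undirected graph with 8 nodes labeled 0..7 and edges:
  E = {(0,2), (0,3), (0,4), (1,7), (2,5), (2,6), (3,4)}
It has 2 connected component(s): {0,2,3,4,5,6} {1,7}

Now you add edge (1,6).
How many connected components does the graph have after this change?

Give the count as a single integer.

Answer: 1

Derivation:
Initial component count: 2
Add (1,6): merges two components. Count decreases: 2 -> 1.
New component count: 1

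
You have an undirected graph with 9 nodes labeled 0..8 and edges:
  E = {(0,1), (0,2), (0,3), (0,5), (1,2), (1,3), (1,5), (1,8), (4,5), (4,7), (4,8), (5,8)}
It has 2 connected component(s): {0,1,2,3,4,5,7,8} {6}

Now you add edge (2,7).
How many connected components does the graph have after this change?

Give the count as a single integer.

Initial component count: 2
Add (2,7): endpoints already in same component. Count unchanged: 2.
New component count: 2

Answer: 2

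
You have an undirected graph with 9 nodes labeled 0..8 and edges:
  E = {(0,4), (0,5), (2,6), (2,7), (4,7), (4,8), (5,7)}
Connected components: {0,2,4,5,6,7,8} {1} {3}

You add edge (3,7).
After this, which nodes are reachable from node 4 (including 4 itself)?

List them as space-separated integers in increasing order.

Before: nodes reachable from 4: {0,2,4,5,6,7,8}
Adding (3,7): merges 4's component with another. Reachability grows.
After: nodes reachable from 4: {0,2,3,4,5,6,7,8}

Answer: 0 2 3 4 5 6 7 8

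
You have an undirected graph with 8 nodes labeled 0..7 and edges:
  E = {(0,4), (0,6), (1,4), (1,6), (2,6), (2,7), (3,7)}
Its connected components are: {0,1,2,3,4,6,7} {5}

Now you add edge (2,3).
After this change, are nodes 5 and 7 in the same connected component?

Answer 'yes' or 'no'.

Answer: no

Derivation:
Initial components: {0,1,2,3,4,6,7} {5}
Adding edge (2,3): both already in same component {0,1,2,3,4,6,7}. No change.
New components: {0,1,2,3,4,6,7} {5}
Are 5 and 7 in the same component? no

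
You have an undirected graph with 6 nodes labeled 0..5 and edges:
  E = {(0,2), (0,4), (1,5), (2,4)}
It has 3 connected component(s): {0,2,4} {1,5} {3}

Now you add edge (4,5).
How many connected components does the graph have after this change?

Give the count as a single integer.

Initial component count: 3
Add (4,5): merges two components. Count decreases: 3 -> 2.
New component count: 2

Answer: 2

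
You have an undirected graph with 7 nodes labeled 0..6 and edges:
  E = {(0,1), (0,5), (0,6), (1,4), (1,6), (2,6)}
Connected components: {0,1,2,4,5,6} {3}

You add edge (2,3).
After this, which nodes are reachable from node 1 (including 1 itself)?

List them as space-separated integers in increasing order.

Before: nodes reachable from 1: {0,1,2,4,5,6}
Adding (2,3): merges 1's component with another. Reachability grows.
After: nodes reachable from 1: {0,1,2,3,4,5,6}

Answer: 0 1 2 3 4 5 6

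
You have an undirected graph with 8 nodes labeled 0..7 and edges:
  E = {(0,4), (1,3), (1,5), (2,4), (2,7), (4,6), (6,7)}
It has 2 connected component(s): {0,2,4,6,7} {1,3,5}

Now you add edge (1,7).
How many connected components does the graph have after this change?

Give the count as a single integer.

Initial component count: 2
Add (1,7): merges two components. Count decreases: 2 -> 1.
New component count: 1

Answer: 1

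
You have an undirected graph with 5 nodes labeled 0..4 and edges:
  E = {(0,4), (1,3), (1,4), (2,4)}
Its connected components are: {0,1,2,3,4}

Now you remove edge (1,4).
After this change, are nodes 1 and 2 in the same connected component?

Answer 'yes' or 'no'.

Initial components: {0,1,2,3,4}
Removing edge (1,4): it was a bridge — component count 1 -> 2.
New components: {0,2,4} {1,3}
Are 1 and 2 in the same component? no

Answer: no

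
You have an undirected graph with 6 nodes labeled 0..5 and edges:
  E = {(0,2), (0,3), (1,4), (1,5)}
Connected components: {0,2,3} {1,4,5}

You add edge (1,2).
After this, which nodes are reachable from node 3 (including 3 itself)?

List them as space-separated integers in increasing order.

Answer: 0 1 2 3 4 5

Derivation:
Before: nodes reachable from 3: {0,2,3}
Adding (1,2): merges 3's component with another. Reachability grows.
After: nodes reachable from 3: {0,1,2,3,4,5}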